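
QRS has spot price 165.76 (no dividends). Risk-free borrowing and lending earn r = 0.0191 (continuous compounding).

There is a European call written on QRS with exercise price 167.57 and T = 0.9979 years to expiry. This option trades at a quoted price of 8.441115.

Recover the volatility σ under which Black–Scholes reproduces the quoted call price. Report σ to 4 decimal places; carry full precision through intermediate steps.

At σ = 0.1178 the Black–Scholes value reproduces the quote:
σ√T = 0.1178·√0.9979 = 0.117676
d₁ = (ln(S/K) + (r+σ²/2)T) / (σ√T) = (ln(165.76/167.57) + (0.0191+0.1178²/2)·0.9979) / 0.117676 = (-0.010860 + 0.025984) / 0.117676 = 0.128518
d₂ = d₁ − σ√T = 0.128518 − 0.117676 = 0.010842
e^{−rT} = 0.981121
N(d₁) = 0.551131,  N(d₂) = 0.504325
V = S·N(d₁) − K·e^{−rT}·N(d₂) = 91.355392 − 82.914276 = 8.441115 (matching the quote); vega is positive throughout, so no other σ reproduces this price

sigma = 0.1178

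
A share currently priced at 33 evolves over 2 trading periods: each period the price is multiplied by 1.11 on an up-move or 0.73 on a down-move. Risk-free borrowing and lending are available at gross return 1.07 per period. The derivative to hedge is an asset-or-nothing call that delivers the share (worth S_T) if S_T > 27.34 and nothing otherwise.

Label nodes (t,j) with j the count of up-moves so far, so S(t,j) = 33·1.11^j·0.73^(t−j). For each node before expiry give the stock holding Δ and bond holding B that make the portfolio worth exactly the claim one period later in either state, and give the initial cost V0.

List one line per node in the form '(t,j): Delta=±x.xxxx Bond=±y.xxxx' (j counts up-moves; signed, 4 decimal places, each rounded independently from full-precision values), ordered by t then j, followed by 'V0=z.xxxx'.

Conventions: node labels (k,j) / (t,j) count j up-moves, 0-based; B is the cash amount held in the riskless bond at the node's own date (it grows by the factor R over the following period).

Arbitrage-free pricing uses the up-move probability p* = (R−d)/(u−d) = 0.8947, discounting each step at R = 1.07.
Payoffs at expiry: V(2,0)=0.0000, V(2,1)=0.0000, V(2,2)=40.6593
Node (1,0) S=24.0900: V=(p*·0.0000+(1−p*)·0.0000)/1.07=0.0000; Δ=(0.0000−0.0000)/(26.7399−17.5857)=0.0000; B=V−Δ·S=0.0000
Node (1,1) S=36.6300: V=(p*·40.6593+(1−p*)·0.0000)/1.07=33.9994; Δ=(40.6593−0.0000)/(40.6593−26.7399)=2.9211; B=V−Δ·S=-72.9987
Node (0,0) S=33.0000: V=(p*·33.9994+(1−p*)·0.0000)/1.07=28.4304; Δ=(33.9994−0.0000)/(36.6300−24.0900)=2.7113; B=V−Δ·S=-61.0417
As a check, the time-0 holding Δ(0,0)·S0 + B(0,0) comes to 28.4304 — exactly V0.

(0,0): Delta=2.7113 Bond=-61.0417
(1,0): Delta=0.0000 Bond=0.0000
(1,1): Delta=2.9211 Bond=-72.9987
V0=28.4304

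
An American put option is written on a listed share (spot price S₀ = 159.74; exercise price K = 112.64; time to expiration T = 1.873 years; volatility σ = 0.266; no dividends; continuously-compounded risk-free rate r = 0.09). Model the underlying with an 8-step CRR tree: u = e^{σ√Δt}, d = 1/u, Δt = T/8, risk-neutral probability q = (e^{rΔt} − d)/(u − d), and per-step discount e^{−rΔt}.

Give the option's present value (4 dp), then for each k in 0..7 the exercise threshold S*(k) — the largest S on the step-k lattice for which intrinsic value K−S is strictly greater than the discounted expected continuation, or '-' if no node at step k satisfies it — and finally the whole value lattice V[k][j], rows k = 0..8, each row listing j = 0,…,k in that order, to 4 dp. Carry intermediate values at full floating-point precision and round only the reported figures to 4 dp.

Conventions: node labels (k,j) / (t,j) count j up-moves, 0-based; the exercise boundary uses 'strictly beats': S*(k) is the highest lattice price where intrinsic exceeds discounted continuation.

price = 1.7854
boundary = - - - - - 83.9320 95.4608 83.9320
tree:
1.7854
3.2950 0.6212
5.9444 1.2579 0.1251
10.4304 2.5094 0.2842 0.0000
17.6817 4.9098 0.6454 0.0000 0.0000
28.7080 9.3577 1.4660 0.0000 0.0000 0.0000
38.8444 17.1792 3.3298 0.0000 0.0000 0.0000 0.0000
47.7566 28.7080 7.5633 0.0000 0.0000 0.0000 0.0000 0.0000
55.5925 38.8444 17.1792 0.0000 0.0000 0.0000 0.0000 0.0000 0.0000

Δt=0.23412, u=1.13736, d=0.87923, q=0.55036, disc=e^(-rΔt)=0.97915
k=8 terminal: V=max(K-S,0) → 55.5925 38.8444 17.1792 0.0000 0.0000 0.0000 0.0000 0.0000 0.0000
k=7: j=0 S=64.8834 intr=47.7566 cont=45.4080 V=47.7566[EX]; j=1 S=83.9320 intr=28.7080 cont=26.3593 V=28.7080[EX]; j=2 S=108.5731 intr=4.0669 cont=7.5633 V=7.5633[hold]; j=3 S=140.4483 intr=0.0000 cont=0.0000 V=0.0000[hold]; j=4 S=181.6816 intr=0.0000 cont=0.0000 V=0.0000[hold]; j=5 S=235.0202 intr=0.0000 cont=0.0000 V=0.0000[hold]; j=6 S=304.0182 intr=0.0000 cont=0.0000 V=0.0000[hold]; j=7 S=393.2728 intr=0.0000 cont=0.0000 V=0.0000[hold]  S*(7)=83.9320
k=6: j=0 S=73.7956 intr=38.8444 cont=36.4957 V=38.8444[EX]; j=1 S=95.4608 intr=17.1792 cont=16.7148 V=17.1792[EX]; j=2 S=123.4865 intr=0.0000 cont=3.3298 V=3.3298[hold]; j=3 S=159.7400 intr=0.0000 cont=0.0000 V=0.0000[hold]; j=4 S=206.6370 intr=0.0000 cont=0.0000 V=0.0000[hold]; j=5 S=267.3021 intr=0.0000 cont=0.0000 V=0.0000[hold]; j=6 S=345.7775 intr=0.0000 cont=0.0000 V=0.0000[hold]  S*(6)=95.4608
k=5: j=0 S=83.9320 intr=28.7080 cont=26.3593 V=28.7080[EX]; j=1 S=108.5731 intr=4.0669 cont=9.3577 V=9.3577[hold]; j=2 S=140.4483 intr=0.0000 cont=1.4660 V=1.4660[hold]; j=3 S=181.6816 intr=0.0000 cont=0.0000 V=0.0000[hold]; j=4 S=235.0202 intr=0.0000 cont=0.0000 V=0.0000[hold]; j=5 S=304.0182 intr=0.0000 cont=0.0000 V=0.0000[hold]  S*(5)=83.9320
k=4: j=0 S=95.4608 intr=17.1792 cont=17.6817 V=17.6817[hold]; j=1 S=123.4865 intr=0.0000 cont=4.9098 V=4.9098[hold]; j=2 S=159.7400 intr=0.0000 cont=0.6454 V=0.6454[hold]; j=3 S=206.6370 intr=0.0000 cont=0.0000 V=0.0000[hold]; j=4 S=267.3021 intr=0.0000 cont=0.0000 V=0.0000[hold]  S*(4)=-
k=3: j=0 S=108.5731 intr=4.0669 cont=10.4304 V=10.4304[hold]; j=1 S=140.4483 intr=0.0000 cont=2.5094 V=2.5094[hold]; j=2 S=181.6816 intr=0.0000 cont=0.2842 V=0.2842[hold]; j=3 S=235.0202 intr=0.0000 cont=0.0000 V=0.0000[hold]  S*(3)=-
k=2: j=0 S=123.4865 intr=0.0000 cont=5.9444 V=5.9444[hold]; j=1 S=159.7400 intr=0.0000 cont=1.2579 V=1.2579[hold]; j=2 S=206.6370 intr=0.0000 cont=0.1251 V=0.1251[hold]  S*(2)=-
k=1: j=0 S=140.4483 intr=0.0000 cont=3.2950 V=3.2950[hold]; j=1 S=181.6816 intr=0.0000 cont=0.6212 V=0.6212[hold]  S*(1)=-
k=0: j=0 S=159.7400 intr=0.0000 cont=1.7854 V=1.7854[hold]  S*(0)=-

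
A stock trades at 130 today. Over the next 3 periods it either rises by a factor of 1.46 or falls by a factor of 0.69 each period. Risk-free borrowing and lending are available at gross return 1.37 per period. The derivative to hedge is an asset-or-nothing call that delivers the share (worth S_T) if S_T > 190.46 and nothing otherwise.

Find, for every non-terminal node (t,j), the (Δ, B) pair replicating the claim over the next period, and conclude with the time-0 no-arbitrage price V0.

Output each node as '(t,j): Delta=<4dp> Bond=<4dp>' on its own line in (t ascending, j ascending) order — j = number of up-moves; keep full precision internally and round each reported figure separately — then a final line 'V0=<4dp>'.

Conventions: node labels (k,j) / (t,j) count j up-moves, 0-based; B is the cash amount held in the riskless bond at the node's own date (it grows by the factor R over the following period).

Since d<R<u, set p* = (R−d)/(u−d) = 0.8831; price each node as the discounted p*-expectation of its children.
Expiry values: V(3,0)=0.0000, V(3,1)=0.0000, V(3,2)=191.2045, V(3,3)=404.5777
(2,0): S=61.8930. Δ = (V_up−V_dn)/(S_up−S_dn) = (0.0000−0.0000)/(90.3638−42.7062) = 0.0000. V = [p*·0.0000 + (1−p*)·0.0000]/1.37 = 0.0000. B = V − Δ·S = 0.0000.
(2,1): S=130.9620. Δ = (V_up−V_dn)/(S_up−S_dn) = (191.2045−0.0000)/(191.2045−90.3638) = 1.8961. V = [p*·191.2045 + (1−p*)·0.0000]/1.37 = 123.2525. B = V − Δ·S = -125.0650.
(2,2): S=277.1080. Δ = (V_up−V_dn)/(S_up−S_dn) = (404.5777−191.2045)/(404.5777−191.2045) = 1.0000. V = [p*·404.5777 + (1−p*)·191.2045]/1.37 = 277.1080. B = V − Δ·S = 0.0000.
(1,0): S=89.7000. Δ = (V_up−V_dn)/(S_up−S_dn) = (123.2525−0.0000)/(130.9620−61.8930) = 1.7845. V = [p*·123.2525 + (1−p*)·0.0000]/1.37 = 79.4499. B = V − Δ·S = -80.6183.
(1,1): S=189.8000. Δ = (V_up−V_dn)/(S_up−S_dn) = (277.1080−123.2525)/(277.1080−130.9620) = 1.0528. V = [p*·277.1080 + (1−p*)·123.2525]/1.37 = 189.1423. B = V − Δ·S = -10.6701.
(0,0): S=130.0000. Δ = (V_up−V_dn)/(S_up−S_dn) = (189.1423−79.4499)/(189.8000−89.7000) = 1.0958. V = [p*·189.1423 + (1−p*)·79.4499]/1.37 = 128.7015. B = V − Δ·S = -13.7561.
Sanity check at the root: Δ(0,0)·S0 + B(0,0) reproduces V0 = 128.7015.

(0,0): Delta=1.0958 Bond=-13.7561
(1,0): Delta=1.7845 Bond=-80.6183
(1,1): Delta=1.0528 Bond=-10.6701
(2,0): Delta=0.0000 Bond=0.0000
(2,1): Delta=1.8961 Bond=-125.0650
(2,2): Delta=1.0000 Bond=0.0000
V0=128.7015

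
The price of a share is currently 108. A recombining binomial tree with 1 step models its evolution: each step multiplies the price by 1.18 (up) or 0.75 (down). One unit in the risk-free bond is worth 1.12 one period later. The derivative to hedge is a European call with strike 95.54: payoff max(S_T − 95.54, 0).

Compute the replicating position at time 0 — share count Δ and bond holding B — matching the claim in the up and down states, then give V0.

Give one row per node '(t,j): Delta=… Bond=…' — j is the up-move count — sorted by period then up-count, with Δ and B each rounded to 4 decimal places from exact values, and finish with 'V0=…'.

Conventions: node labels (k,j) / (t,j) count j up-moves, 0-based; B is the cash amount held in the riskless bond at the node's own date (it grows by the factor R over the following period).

The replicating-portfolio and risk-neutral prices coincide; use p* = (1.12−0.75)/(1.18−0.75) = 0.8605 for the latter.
Payoffs at expiry: V(1,0)=0.0000, V(1,1)=31.9000
Node (0,0) S=108.0000: V=(p*·31.9000+(1−p*)·0.0000)/1.12=24.5079; Δ=(31.9000−0.0000)/(127.4400−81.0000)=0.6869; B=V−Δ·S=-49.6782
Verification: the root portfolio costs Δ(0,0)·S0 + B(0,0) = 24.5079, matching V0.

(0,0): Delta=0.6869 Bond=-49.6782
V0=24.5079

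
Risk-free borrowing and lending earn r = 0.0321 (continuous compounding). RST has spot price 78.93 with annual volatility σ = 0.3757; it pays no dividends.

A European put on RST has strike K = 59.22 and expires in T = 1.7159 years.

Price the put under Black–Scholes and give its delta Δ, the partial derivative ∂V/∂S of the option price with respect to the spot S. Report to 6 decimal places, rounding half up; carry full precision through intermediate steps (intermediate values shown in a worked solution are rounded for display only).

price = 4.631320
Δ = -0.173154

σ√T = 0.3757·√1.7159 = 0.492138
d₁ = (ln(S/K) + (r+σ²/2)T) / (σ√T) = (ln(78.93/59.22) + (0.0321+0.3757²/2)·1.7159) / 0.492138 = (0.287302 + 0.176180) / 0.492138 = 0.941773
d₂ = d₁ − σ√T = 0.941773 − 0.492138 = 0.449635
e^{−rT} = 0.946409
N(−d₁) = 0.173154,  N(−d₂) = 0.326487
Put price V = K·e^{−rT}·N(−d₂) − S·N(−d₁) = 18.298402 − 13.667082 = 4.631320
Δ = −N(−d₁) = -0.173154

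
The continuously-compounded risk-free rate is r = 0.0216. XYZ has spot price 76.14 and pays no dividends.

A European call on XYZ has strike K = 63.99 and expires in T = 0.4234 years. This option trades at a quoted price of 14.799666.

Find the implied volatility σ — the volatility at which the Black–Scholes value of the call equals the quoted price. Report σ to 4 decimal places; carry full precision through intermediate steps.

At σ = 0.3640 the Black–Scholes value reproduces the quote:
σ√T = 0.364·√0.4234 = 0.236852
d₁ = (ln(S/K) + (r+σ²/2)T) / (σ√T) = (ln(76.14/63.99) + (0.0216+0.364²/2)·0.4234) / 0.236852 = (0.173847 + 0.037195) / 0.236852 = 0.891029
d₂ = d₁ − σ√T = 0.891029 − 0.236852 = 0.654177
e^{−rT} = 0.990896
N(d₁) = 0.813543,  N(d₂) = 0.743501
V = S·N(d₁) − K·e^{−rT}·N(d₂) = 61.943169 − 47.143504 = 14.799666 (the observed quote) — the price is monotone increasing in volatility, hence this σ is the only solution

sigma = 0.3640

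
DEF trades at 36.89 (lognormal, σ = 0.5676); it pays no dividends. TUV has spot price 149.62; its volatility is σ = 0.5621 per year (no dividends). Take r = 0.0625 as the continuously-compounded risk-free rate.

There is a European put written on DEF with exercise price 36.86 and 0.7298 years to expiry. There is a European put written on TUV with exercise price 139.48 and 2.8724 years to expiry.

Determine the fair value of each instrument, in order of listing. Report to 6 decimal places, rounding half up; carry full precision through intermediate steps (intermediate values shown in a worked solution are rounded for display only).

[DEF put K=36.86]
σ√T = 0.5676·√0.7298 = 0.484891
d₁ = (ln(S/K) + (r+σ²/2)T) / (σ√T) = (ln(36.89/36.86) + (0.0625+0.5676²/2)·0.7298) / 0.484891 = (0.000814 + 0.163172) / 0.484891 = 0.338191
d₂ = d₁ − σ√T = 0.338191 − 0.484891 = -0.146700
e^{−rT} = 0.955412
N(−d₁) = 0.367610,  N(−d₂) = 0.558316
price = K·e^{−rT}·N(−d₂) − S·N(−d₁) = 19.661920 − 13.561120 = 6.100799
[TUV put K=139.48]
σ√T = 0.5621·√2.8724 = 0.952656
d₁ = (ln(S/K) + (r+σ²/2)T) / (σ√T) = (ln(149.62/139.48) + (0.0625+0.5621²/2)·2.8724) / 0.952656 = (0.070178 + 0.633302) / 0.952656 = 0.738440
d₂ = d₁ − σ√T = 0.738440 − 0.952656 = -0.214216
e^{−rT} = 0.835667
N(−d₁) = 0.230124,  N(−d₂) = 0.584811
price = K·e^{−rT}·N(−d₂) − S·N(−d₁) = 68.164854 − 34.431090 = 33.733764

price(DEF put K=36.86) = 6.100799
price(TUV put K=139.48) = 33.733764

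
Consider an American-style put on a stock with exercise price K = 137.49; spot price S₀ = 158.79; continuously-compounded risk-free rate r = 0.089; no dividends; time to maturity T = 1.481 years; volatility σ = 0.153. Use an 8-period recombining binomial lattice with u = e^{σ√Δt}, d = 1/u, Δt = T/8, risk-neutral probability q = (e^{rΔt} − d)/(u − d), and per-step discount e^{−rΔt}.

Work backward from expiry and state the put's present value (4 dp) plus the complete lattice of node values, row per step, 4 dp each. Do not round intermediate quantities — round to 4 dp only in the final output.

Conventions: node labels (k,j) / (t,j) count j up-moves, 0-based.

price = 0.9465
tree:
0.9465
1.9836 0.3082
4.0580 0.7093 0.0597
8.0626 1.6043 0.1556 0.0000
15.4605 3.5452 0.4052 0.0000 0.0000
23.2350 7.5846 1.0553 0.0000 0.0000 0.0000
30.5142 15.4605 2.7482 0.0000 0.0000 0.0000 0.0000
37.3296 23.2350 7.1570 0.0000 0.0000 0.0000 0.0000 0.0000
43.7109 30.5142 15.4605 0.0000 0.0000 0.0000 0.0000 0.0000 0.0000

Δt=0.18513, u=1.06805, d=0.93629, q=0.60964, disc=e^(-rΔt)=0.98366
k=8 terminal: V=max(K-S,0) → 43.7109 30.5142 15.4605 0.0000 0.0000 0.0000 0.0000 0.0000 0.0000
k=7: j=0 S=100.1604 intr=37.3296 cont=35.0829 V=37.3296[EX]; j=1 S=114.2550 intr=23.2350 cont=20.9883 V=23.2350[EX]; j=2 S=130.3330 intr=7.1570 cont=5.9366 V=7.1570[EX]; j=3 S=148.6735 intr=0.0000 cont=0.0000 V=0.0000[hold]; j=4 S=169.5949 intr=0.0000 cont=0.0000 V=0.0000[hold]; j=5 S=193.4604 intr=0.0000 cont=0.0000 V=0.0000[hold]; j=6 S=220.6842 intr=0.0000 cont=0.0000 V=0.0000[hold]; j=7 S=251.7390 intr=0.0000 cont=0.0000 V=0.0000[hold]
k=6: j=0 S=106.9758 intr=30.5142 cont=28.2675 V=30.5142[EX]; j=1 S=122.0295 intr=15.4605 cont=13.2138 V=15.4605[EX]; j=2 S=139.2015 intr=0.0000 cont=2.7482 V=2.7482[hold]; j=3 S=158.7900 intr=0.0000 cont=0.0000 V=0.0000[hold]; j=4 S=181.1350 intr=0.0000 cont=0.0000 V=0.0000[hold]; j=5 S=206.6244 intr=0.0000 cont=0.0000 V=0.0000[hold]; j=6 S=235.7007 intr=0.0000 cont=0.0000 V=0.0000[hold]
k=5: j=0 S=114.2550 intr=23.2350 cont=20.9883 V=23.2350[EX]; j=1 S=130.3330 intr=7.1570 cont=7.5846 V=7.5846[hold]; j=2 S=148.6735 intr=0.0000 cont=1.0553 V=1.0553[hold]; j=3 S=169.5949 intr=0.0000 cont=0.0000 V=0.0000[hold]; j=4 S=193.4604 intr=0.0000 cont=0.0000 V=0.0000[hold]; j=5 S=220.6842 intr=0.0000 cont=0.0000 V=0.0000[hold]
k=4: j=0 S=122.0295 intr=15.4605 cont=13.4702 V=15.4605[EX]; j=1 S=139.2015 intr=0.0000 cont=3.5452 V=3.5452[hold]; j=2 S=158.7900 intr=0.0000 cont=0.4052 V=0.4052[hold]; j=3 S=181.1350 intr=0.0000 cont=0.0000 V=0.0000[hold]; j=4 S=206.6244 intr=0.0000 cont=0.0000 V=0.0000[hold]
k=3: j=0 S=130.3330 intr=7.1570 cont=8.0626 V=8.0626[hold]; j=1 S=148.6735 intr=0.0000 cont=1.6043 V=1.6043[hold]; j=2 S=169.5949 intr=0.0000 cont=0.1556 V=0.1556[hold]; j=3 S=193.4604 intr=0.0000 cont=0.0000 V=0.0000[hold]
k=2: j=0 S=139.2015 intr=0.0000 cont=4.0580 V=4.0580[hold]; j=1 S=158.7900 intr=0.0000 cont=0.7093 V=0.7093[hold]; j=2 S=181.1350 intr=0.0000 cont=0.0597 V=0.0597[hold]
k=1: j=0 S=148.6735 intr=0.0000 cont=1.9836 V=1.9836[hold]; j=1 S=169.5949 intr=0.0000 cont=0.3082 V=0.3082[hold]
k=0: j=0 S=158.7900 intr=0.0000 cont=0.9465 V=0.9465[hold]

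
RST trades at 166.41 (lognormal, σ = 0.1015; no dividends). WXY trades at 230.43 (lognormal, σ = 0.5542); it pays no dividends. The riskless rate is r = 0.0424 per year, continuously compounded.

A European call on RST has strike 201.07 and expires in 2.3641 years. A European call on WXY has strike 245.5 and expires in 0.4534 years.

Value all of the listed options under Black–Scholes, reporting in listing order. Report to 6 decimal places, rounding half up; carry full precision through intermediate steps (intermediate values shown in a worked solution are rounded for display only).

price(RST call K=201.07) = 4.799233
price(WXY call K=245.5) = 29.919148

[RST call K=201.07]
σ√T = 0.1015·√2.3641 = 0.156063
d₁ = (ln(S/K) + (r+σ²/2)T) / (σ√T) = (ln(166.41/201.07) + (0.0424+0.1015²/2)·2.3641) / 0.156063 = (-0.189198 + 0.112416) / 0.156063 = -0.492000
d₂ = d₁ − σ√T = -0.492000 − 0.156063 = -0.648063
e^{−rT} = 0.904622
N(d₁) = 0.311360,  N(d₂) = 0.258472
price = S·N(d₁) − K·e^{−rT}·N(d₂) = 51.813345 − 47.014112 = 4.799233
[WXY call K=245.5]
σ√T = 0.5542·√0.4534 = 0.373170
d₁ = (ln(S/K) + (r+σ²/2)T) / (σ√T) = (ln(230.43/245.5) + (0.0424+0.5542²/2)·0.4534) / 0.373170 = (-0.063350 + 0.088852) / 0.373170 = 0.068340
d₂ = d₁ − σ√T = 0.068340 − 0.373170 = -0.304831
e^{−rT} = 0.980959
N(d₁) = 0.527242,  N(d₂) = 0.380248
price = S·N(d₁) − K·e^{−rT}·N(d₂) = 121.492485 − 91.573337 = 29.919148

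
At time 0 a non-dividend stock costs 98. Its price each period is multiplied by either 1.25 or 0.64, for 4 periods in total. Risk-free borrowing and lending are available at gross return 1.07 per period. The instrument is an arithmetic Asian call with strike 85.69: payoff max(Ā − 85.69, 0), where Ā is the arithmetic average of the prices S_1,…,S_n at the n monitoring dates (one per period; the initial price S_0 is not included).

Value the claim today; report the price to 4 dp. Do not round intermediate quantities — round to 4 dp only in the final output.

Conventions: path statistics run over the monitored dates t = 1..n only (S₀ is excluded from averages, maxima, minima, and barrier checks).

price = 27.8579

Risk-neutral up-probability p* = (R−d)/(u−d) = (1.07−0.64)/(1.25−0.64) = 0.7049; the claim prices as the p*-weighted sum of path payoffs discounted by R^4.
Enumerate all 2^4 = 16 price paths (U = up ×1.25, D = down ×0.64); each path with k up-moves has probability p*^k·(1−p*)^(4−k).
DDDD: Ā=36.2481, payoff=0.0000, prob=0.007582
UDDD: Ā=70.7972, payoff=0.0000, prob=0.018112
DUDD: Ā=55.8522, payoff=0.0000, prob=0.018112
UUDD: Ā=109.0863, payoff=23.3962, prob=0.043268
DDUD: Ā=46.2874, payoff=0.0000, prob=0.018112
UDUD: Ā=90.4050, payoff=4.7150, prob=0.043268
DUUD: Ā=75.4600, payoff=0.0000, prob=0.043268
UUUD: Ā=147.3828, payoff=61.6928, prob=0.103361
DDDU: Ā=40.1659, payoff=0.0000, prob=0.018112
UDDU: Ā=78.4490, payoff=0.0000, prob=0.043268
DUDU: Ā=63.5040, payoff=0.0000, prob=0.043268
UUDU: Ā=124.0312, payoff=38.3413, prob=0.103361
DDUU: Ā=53.9392, payoff=0.0000, prob=0.043268
UDUU: Ā=105.3500, payoff=19.6600, prob=0.103361
DUUU: Ā=90.4050, payoff=4.7150, prob=0.103361
UUUU: Ā=176.5723, payoff=90.8823, prob=0.246919
Price = Σ prob·payoff / R^4 = 36.515962 / 1.310796 = 27.8579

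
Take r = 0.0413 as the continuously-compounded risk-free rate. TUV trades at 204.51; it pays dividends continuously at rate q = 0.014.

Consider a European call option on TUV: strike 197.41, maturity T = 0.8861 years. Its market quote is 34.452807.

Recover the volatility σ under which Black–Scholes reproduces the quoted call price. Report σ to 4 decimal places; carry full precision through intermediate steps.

At σ = 0.3855 the Black–Scholes value reproduces the quote:
σ√T = 0.3855·√0.8861 = 0.362882
d₁ = (ln(S/K) + (r−q+σ²/2)T) / (σ√T) = (ln(204.51/197.41) + (0.0413−0.014+0.3855²/2)·0.8861) / 0.362882 = (0.035334 + 0.090032) / 0.362882 = 0.345474
d₂ = d₁ − σ√T = 0.345474 − 0.362882 = -0.017408
e^{−rT} = 0.964066
e^{−qT} = 0.987671
N(d₁) = 0.635131,  N(d₂) = 0.493055
V = S·e^{−qT}·N(d₁) − K·e^{−rT}·N(d₂) = 128.289244 − 93.836437 = 34.452807 (the quoted price), and the Black–Scholes price is strictly increasing in σ, so σ is unique

sigma = 0.3855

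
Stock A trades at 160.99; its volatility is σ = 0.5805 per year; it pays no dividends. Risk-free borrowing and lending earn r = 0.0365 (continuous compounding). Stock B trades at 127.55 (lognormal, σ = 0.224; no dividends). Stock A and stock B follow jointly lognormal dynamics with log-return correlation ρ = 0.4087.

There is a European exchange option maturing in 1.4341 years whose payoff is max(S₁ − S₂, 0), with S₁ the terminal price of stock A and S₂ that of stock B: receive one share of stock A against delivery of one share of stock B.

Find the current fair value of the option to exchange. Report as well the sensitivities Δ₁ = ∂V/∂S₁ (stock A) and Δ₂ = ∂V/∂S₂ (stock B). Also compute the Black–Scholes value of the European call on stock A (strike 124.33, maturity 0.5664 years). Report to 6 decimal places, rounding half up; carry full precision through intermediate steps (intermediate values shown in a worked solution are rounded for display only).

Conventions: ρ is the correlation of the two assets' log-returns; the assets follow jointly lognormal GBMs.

exchange price = 54.942802
Δ1 = 0.753074
Δ2 = -0.519753
price(stock A call K=124.33) = 48.760799

σ_eff = √(σ₁² + σ₂² − 2ρσ₁σ₂) = √(0.5805² + 0.224² − 2·0.4087·0.5805·0.224) = 0.529970
d₁ = (ln(S₁/S₂) + (q₂ − q₁ + σ_eff²/2)T) / (σ_eff√T) = (ln(160.99/127.55) + (0.0 − 0.0 + 0.140434)·1.4341) / 0.634660 = 0.684194
d₂ = d₁ − σ_eff√T = 0.684194 − 0.634660 = 0.049534
N(d₁) = 0.753074,  N(d₂) = 0.519753
V = S₁·e^{−q₁T}·N(d₁) − S₂·e^{−q₂T}·N(d₂) = 121.237323 − 66.294520 = 54.942802
Δ₁ = e^{−q₁T}·N(d₁) = 0.753074;  Δ₂ = −e^{−q₂T}·N(d₂) = -0.519753
[vanilla: stock A call K=124.33]
σ√T = 0.5805·√0.5664 = 0.436882
d₁ = (ln(S/K) + (r+σ²/2)T) / (σ√T) = (ln(160.99/124.33) + (0.0365+0.5805²/2)·0.5664) / 0.436882 = (0.258403 + 0.116106) / 0.436882 = 0.857233
d₂ = d₁ − σ√T = 0.857233 − 0.436882 = 0.420351
e^{−rT} = 0.979539
N(d₁) = 0.804342,  N(d₂) = 0.662886
price = S·N(d₁) − K·e^{−rT}·N(d₂) = 129.491001 − 80.730202 = 48.760799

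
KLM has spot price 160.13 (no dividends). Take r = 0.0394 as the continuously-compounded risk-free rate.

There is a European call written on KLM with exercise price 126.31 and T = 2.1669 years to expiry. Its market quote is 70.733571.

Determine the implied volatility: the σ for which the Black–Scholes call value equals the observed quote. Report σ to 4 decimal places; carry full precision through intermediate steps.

sigma = 0.5804

At σ = 0.5804 the Black–Scholes value reproduces the quote:
σ√T = 0.5804·√2.1669 = 0.854372
d₁ = (ln(S/K) + (r+σ²/2)T) / (σ√T) = (ln(160.13/126.31) + (0.0394+0.5804²/2)·2.1669) / 0.854372 = (0.237247 + 0.450351) / 0.854372 = 0.804800
d₂ = d₁ − σ√T = 0.804800 − 0.854372 = -0.049572
e^{−rT} = 0.918167
N(d₁) = 0.789532,  N(d₂) = 0.480232
V = S·N(d₁) − K·e^{−rT}·N(d₂) = 126.427820 − 55.694249 = 70.733571 (the observed quote) — the price is monotone increasing in volatility, hence this σ is the only solution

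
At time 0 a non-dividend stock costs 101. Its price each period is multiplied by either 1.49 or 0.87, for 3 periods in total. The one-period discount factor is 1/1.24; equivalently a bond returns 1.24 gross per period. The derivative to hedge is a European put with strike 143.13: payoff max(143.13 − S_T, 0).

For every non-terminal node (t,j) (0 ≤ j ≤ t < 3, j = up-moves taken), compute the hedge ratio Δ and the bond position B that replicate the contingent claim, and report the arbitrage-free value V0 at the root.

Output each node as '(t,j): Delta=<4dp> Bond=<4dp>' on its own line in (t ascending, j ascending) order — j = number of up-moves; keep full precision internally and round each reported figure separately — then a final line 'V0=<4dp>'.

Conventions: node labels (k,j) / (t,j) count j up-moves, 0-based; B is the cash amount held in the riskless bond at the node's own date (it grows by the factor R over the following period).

(0,0): Delta=-0.2261 Bond=29.9337
(1,0): Delta=-0.5411 Bond=64.7935
(1,1): Delta=-0.1019 Bond=18.4179
(2,0): Delta=-1.0000 Bond=115.4274
(2,1): Delta=-0.3600 Bond=56.6388
(2,2): Delta=0.0000 Bond=0.0000
V0=7.0964

Under the risk-neutral measure, an up-move has probability p* = (R−d)/(u−d) = 0.5968 and values discount at R = 1.24.
Expiry values: V(3,0)=76.6212, V(3,1)=29.2241, V(3,2)=0.0000, V(3,3)=0.0000
  t=2,j=0: stock 76.4469 → up 113.9059 (V=29.2241), down 66.5088 (V=76.6212). Price 38.9805; hedge Δ=-1.0000, bond B=115.4274.
  t=2,j=1: stock 130.9263 → up 195.0802 (V=0.0000), down 113.9059 (V=29.2241). Price 9.5032; hedge Δ=-0.3600, bond B=56.6388.
  t=2,j=2: stock 224.2301 → up 334.1028 (V=0.0000), down 195.0802 (V=0.0000). Price 0.0000; hedge Δ=0.0000, bond B=0.0000.
  t=1,j=0: stock 87.8700 → up 130.9263 (V=9.5032), down 76.4469 (V=38.9805). Price 17.2493; hedge Δ=-0.5411, bond B=64.7935.
  t=1,j=1: stock 150.4900 → up 224.2301 (V=0.0000), down 130.9263 (V=9.5032). Price 3.0903; hedge Δ=-0.1019, bond B=18.4179.
  t=0,j=0: stock 101.0000 → up 150.4900 (V=3.0903), down 87.8700 (V=17.2493). Price 7.0964; hedge Δ=-0.2261, bond B=29.9337.
Check: Δ(0,0)·S0 + B(0,0) = 7.0964 = V0.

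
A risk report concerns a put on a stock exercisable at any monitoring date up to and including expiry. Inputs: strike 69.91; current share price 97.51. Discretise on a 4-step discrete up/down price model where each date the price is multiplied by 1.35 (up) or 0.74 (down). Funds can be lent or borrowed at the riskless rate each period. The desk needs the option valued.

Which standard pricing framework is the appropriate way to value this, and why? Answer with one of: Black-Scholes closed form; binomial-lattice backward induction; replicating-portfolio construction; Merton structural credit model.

Key observation: an American put (K = 69.91, S₀ = 97.51) on a 4-date tree has no closed form — the optimal stopping decision is embedded and must be resolved recursively from expiry.

framework: binomial-lattice backward induction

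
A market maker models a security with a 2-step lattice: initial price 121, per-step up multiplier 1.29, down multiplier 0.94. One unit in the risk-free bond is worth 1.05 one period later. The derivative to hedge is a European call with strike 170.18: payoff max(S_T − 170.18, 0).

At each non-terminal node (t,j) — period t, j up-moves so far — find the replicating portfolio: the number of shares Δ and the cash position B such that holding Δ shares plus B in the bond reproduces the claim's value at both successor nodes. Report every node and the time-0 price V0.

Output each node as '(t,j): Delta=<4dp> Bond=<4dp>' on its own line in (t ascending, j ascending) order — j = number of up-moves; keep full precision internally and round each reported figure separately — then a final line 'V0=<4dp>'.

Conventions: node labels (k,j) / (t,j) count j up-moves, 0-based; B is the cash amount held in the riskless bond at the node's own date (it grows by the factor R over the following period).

Arbitrage-free pricing uses the up-move probability p* = (R−d)/(u−d) = 0.3143, discounting each step at R = 1.05.
At maturity the claim pays: V(2,0)=0.0000, V(2,1)=0.0000, V(2,2)=31.1761
Node (1,0) S=113.7400: V=(p*·0.0000+(1−p*)·0.0000)/1.05=0.0000; Δ=(0.0000−0.0000)/(146.7246−106.9156)=0.0000; B=V−Δ·S=0.0000
Node (1,1) S=156.0900: V=(p*·31.1761+(1−p*)·0.0000)/1.05=9.3316; Δ=(31.1761−0.0000)/(201.3561−146.7246)=0.5707; B=V−Δ·S=-79.7429
Node (0,0) S=121.0000: V=(p*·9.3316+(1−p*)·0.0000)/1.05=2.7931; Δ=(9.3316−0.0000)/(156.0900−113.7400)=0.2203; B=V−Δ·S=-23.8686
Verification: the root portfolio costs Δ(0,0)·S0 + B(0,0) = 2.7931, matching V0.

(0,0): Delta=0.2203 Bond=-23.8686
(1,0): Delta=0.0000 Bond=0.0000
(1,1): Delta=0.5707 Bond=-79.7429
V0=2.7931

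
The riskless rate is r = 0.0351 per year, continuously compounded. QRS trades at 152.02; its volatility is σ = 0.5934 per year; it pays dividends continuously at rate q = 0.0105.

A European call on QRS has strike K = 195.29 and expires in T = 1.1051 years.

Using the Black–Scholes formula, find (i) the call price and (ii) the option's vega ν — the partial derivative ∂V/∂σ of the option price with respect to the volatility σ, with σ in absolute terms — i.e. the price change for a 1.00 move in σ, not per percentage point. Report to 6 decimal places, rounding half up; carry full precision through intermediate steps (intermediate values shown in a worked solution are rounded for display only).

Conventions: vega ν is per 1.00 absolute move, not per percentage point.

σ√T = 0.5934·√1.1051 = 0.623804
d₁ = (ln(S/K) + (r−q+σ²/2)T) / (σ√T) = (ln(152.02/195.29) + (0.0351−0.0105+0.5934²/2)·1.1051) / 0.623804 = (-0.250474 + 0.221751) / 0.623804 = -0.046044
d₂ = d₁ − σ√T = -0.046044 − 0.623804 = -0.669848
e^{−rT} = 0.961954
e^{−qT} = 0.988464
N(d₁) = 0.481638,  N(d₂) = 0.251477
Call price V = S·e^{−qT}·N(d₁) − K·e^{−rT}·N(d₂) = 72.373884 − 47.242523 = 25.131361
φ(d₁) = (1/√(2π))·e^{−d₁²/2} = 0.398520
ν = S·e^{−qT}·φ(d₁)·√T = 62.952339

price = 25.131361
ν = 62.952339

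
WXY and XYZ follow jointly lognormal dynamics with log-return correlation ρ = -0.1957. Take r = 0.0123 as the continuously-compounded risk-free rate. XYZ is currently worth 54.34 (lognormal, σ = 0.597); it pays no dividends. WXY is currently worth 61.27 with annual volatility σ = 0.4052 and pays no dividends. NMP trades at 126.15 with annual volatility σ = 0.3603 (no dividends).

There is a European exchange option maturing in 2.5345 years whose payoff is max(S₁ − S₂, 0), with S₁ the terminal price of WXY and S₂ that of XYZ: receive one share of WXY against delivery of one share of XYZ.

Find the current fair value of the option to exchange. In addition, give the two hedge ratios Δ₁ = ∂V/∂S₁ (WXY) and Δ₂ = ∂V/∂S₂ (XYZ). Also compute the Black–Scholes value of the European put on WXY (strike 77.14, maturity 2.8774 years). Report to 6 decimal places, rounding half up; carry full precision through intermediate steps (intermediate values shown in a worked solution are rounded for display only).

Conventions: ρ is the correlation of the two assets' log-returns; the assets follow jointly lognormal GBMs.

σ_eff = √(σ₁² + σ₂² − 2ρσ₁σ₂) = √(0.4052² + 0.597² − 2·-0.1957·0.4052·0.597) = 0.784396
d₁ = (ln(S₁/S₂) + (q₂ − q₁ + σ_eff²/2)T) / (σ_eff√T) = (ln(61.27/54.34) + (0.0 − 0.0 + 0.307639)·2.5345) / 1.248768 = 0.720502
d₂ = d₁ − σ_eff√T = 0.720502 − 1.248768 = -0.528265
N(d₁) = 0.764392,  N(d₂) = 0.298658
V = S₁·e^{−q₁T}·N(d₁) − S₂·e^{−q₂T}·N(d₂) = 46.834306 − 16.229055 = 30.605251
Δ₁ = e^{−q₁T}·N(d₁) = 0.764392;  Δ₂ = −e^{−q₂T}·N(d₂) = -0.298658
[vanilla: WXY put K=77.14]
σ√T = 0.4052·√2.8774 = 0.687337
d₁ = (ln(S/K) + (r+σ²/2)T) / (σ√T) = (ln(61.27/77.14) + (0.0123+0.4052²/2)·2.8774) / 0.687337 = (-0.230332 + 0.271608) / 0.687337 = 0.060052
d₂ = d₁ − σ√T = 0.060052 − 0.687337 = -0.627284
e^{−rT} = 0.965227
N(−d₁) = 0.476057,  N(−d₂) = 0.734764
price = K·e^{−rT}·N(−d₂) − S·N(−d₁) = 54.708735 − 29.168007 = 25.540728

exchange price = 30.605251
Δ1 = 0.764392
Δ2 = -0.298658
price(WXY put K=77.14) = 25.540728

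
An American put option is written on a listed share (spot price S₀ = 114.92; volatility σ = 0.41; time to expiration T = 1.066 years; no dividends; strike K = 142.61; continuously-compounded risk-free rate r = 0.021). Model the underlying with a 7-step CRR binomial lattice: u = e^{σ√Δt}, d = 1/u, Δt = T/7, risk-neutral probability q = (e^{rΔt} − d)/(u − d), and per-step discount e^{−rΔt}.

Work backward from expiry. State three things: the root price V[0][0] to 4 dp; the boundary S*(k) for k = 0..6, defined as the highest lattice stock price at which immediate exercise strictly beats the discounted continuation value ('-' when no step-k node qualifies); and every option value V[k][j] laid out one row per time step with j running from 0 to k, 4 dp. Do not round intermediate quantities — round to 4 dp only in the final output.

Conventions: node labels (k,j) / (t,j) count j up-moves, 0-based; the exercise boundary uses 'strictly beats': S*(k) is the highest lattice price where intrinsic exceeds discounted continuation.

price = 36.4993
boundary = - - - 71.1111 83.4494 97.9286 114.9200
tree:
36.4993
47.3352 24.5314
59.2966 34.1723 13.8291
71.4989 45.9436 21.1339 5.6878
82.0130 59.1606 31.3557 9.7537 1.1425
90.9725 71.4989 44.6814 16.5457 2.1628 0.0000
98.6073 82.0130 59.1606 27.6900 4.0942 0.0000 0.0000
105.1133 90.9725 71.4989 44.6814 7.7505 0.0000 0.0000 0.0000

Δt=0.15229, u=1.17351, d=0.85215, q=0.47005, disc=e^(-rΔt)=0.99681
k=7 terminal: V=max(K-S,0) → 105.1133 90.9725 71.4989 44.6814 7.7505 0.0000 0.0000 0.0000
k=6: j=0 S=44.0027 intr=98.6073 cont=98.1520 V=98.6073[EX]; j=1 S=60.5970 intr=82.0130 cont=81.5576 V=82.0130[EX]; j=2 S=83.4494 intr=59.1606 cont=58.7052 V=59.1606[EX]; j=3 S=114.9200 intr=27.6900 cont=27.2347 V=27.6900[EX]; j=4 S=158.2588 intr=0.0000 cont=4.0942 V=4.0942[hold]; j=5 S=217.9415 intr=0.0000 cont=0.0000 V=0.0000[hold]; j=6 S=300.1318 intr=0.0000 cont=0.0000 V=0.0000[hold]  S*(6)=114.9200
k=5: j=0 S=51.6375 intr=90.9725 cont=90.5172 V=90.9725[EX]; j=1 S=71.1111 intr=71.4989 cont=71.0436 V=71.4989[EX]; j=2 S=97.9286 intr=44.6814 cont=44.2261 V=44.6814[EX]; j=3 S=134.8595 intr=7.7505 cont=16.5457 V=16.5457[hold]; j=4 S=185.7179 intr=0.0000 cont=2.1628 V=2.1628[hold]; j=5 S=255.7561 intr=0.0000 cont=0.0000 V=0.0000[hold]  S*(5)=97.9286
k=4: j=0 S=60.5970 intr=82.0130 cont=81.5576 V=82.0130[EX]; j=1 S=83.4494 intr=59.1606 cont=58.7052 V=59.1606[EX]; j=2 S=114.9200 intr=27.6900 cont=31.3557 V=31.3557[hold]; j=3 S=158.2588 intr=0.0000 cont=9.7537 V=9.7537[hold]; j=4 S=217.9415 intr=0.0000 cont=1.1425 V=1.1425[hold]  S*(4)=83.4494
k=3: j=0 S=71.1111 intr=71.4989 cont=71.0436 V=71.4989[EX]; j=1 S=97.9286 intr=44.6814 cont=45.9436 V=45.9436[hold]; j=2 S=134.8595 intr=7.7505 cont=21.1339 V=21.1339[hold]; j=3 S=185.7179 intr=0.0000 cont=5.6878 V=5.6878[hold]  S*(3)=71.1111
k=2: j=0 S=83.4494 intr=59.1606 cont=59.2966 V=59.2966[hold]; j=1 S=114.9200 intr=27.6900 cont=34.1723 V=34.1723[hold]; j=2 S=158.2588 intr=0.0000 cont=13.8291 V=13.8291[hold]  S*(2)=-
k=1: j=0 S=97.9286 intr=44.6814 cont=47.3352 V=47.3352[hold]; j=1 S=134.8595 intr=7.7505 cont=24.5314 V=24.5314[hold]  S*(1)=-
k=0: j=0 S=114.9200 intr=27.6900 cont=36.4993 V=36.4993[hold]  S*(0)=-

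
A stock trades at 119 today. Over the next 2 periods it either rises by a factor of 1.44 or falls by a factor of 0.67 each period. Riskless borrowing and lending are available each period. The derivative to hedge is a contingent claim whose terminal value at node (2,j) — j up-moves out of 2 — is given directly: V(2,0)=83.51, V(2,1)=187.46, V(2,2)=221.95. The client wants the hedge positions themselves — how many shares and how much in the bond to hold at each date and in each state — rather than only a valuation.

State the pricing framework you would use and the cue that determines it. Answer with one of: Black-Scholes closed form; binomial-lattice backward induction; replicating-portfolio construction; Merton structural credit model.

framework: replicating-portfolio construction

Key observation: since the answer must list Δ and B at each node of the 1.44/0.67 lattice on 119, the replicating-portfolio method — solving the two-state system at every node — is the one that applies.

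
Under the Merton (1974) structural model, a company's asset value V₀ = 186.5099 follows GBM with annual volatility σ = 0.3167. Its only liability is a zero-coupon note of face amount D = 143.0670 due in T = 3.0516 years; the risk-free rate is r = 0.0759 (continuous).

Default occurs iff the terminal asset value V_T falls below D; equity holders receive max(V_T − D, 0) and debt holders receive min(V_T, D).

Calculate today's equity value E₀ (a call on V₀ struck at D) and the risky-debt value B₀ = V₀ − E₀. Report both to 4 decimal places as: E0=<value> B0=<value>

With assets at 186.5099 and a single debt payment of 143.0670 at 3.0516 years:
d₁ = [ln(V₀/D) + (r + σ²/2)T] / (σ√T)
   = [ln(186.5099/143.0670) + (0.0759 + 0.5·0.3167²)·3.0516] / (0.3167·√3.0516)
   = [0.265171 + 0.384652] / 0.553238 = 1.174583
d₂ = d₁ − σ√T = 1.174583 − 0.553238 = 0.621345
N(d₁) = 0.879919,  N(d₂) = 0.732814,  e^(−rT) = 0.793250
E₀ = V₀·N(d₁) − D·e^(−rT)·N(d₂)
   = 186.5099·0.879919 − 143.0670·0.793250·0.732814 = 80.948119
B₀ = V₀ − E₀ = 186.5099 − 80.948119 = 105.561781

E0=80.9481 B0=105.5618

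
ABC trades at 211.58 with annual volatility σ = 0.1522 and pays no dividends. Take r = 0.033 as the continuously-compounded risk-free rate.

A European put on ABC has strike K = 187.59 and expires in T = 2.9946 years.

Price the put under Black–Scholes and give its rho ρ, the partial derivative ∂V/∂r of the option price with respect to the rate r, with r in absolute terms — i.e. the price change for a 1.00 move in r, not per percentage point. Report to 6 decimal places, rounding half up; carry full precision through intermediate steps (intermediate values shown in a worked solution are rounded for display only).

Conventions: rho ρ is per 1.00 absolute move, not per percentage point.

σ√T = 0.1522·√2.9946 = 0.263381
d₁ = (ln(S/K) + (r+σ²/2)T) / (σ√T) = (ln(211.58/187.59) + (0.033+0.1522²/2)·2.9946) / 0.263381 = (0.120344 + 0.133507) / 0.263381 = 0.963817
d₂ = d₁ − σ√T = 0.963817 − 0.263381 = 0.700437
e^{−rT} = 0.905904
N(−d₁) = 0.167569,  N(−d₂) = 0.241827
Put price V = K·e^{−rT}·N(−d₂) − S·N(−d₁) = 41.095789 − 35.454195 = 5.641593
ρ = −K·T·e^{−rT}·N(−d₂) = -123.065449

price = 5.641593
ρ = -123.065449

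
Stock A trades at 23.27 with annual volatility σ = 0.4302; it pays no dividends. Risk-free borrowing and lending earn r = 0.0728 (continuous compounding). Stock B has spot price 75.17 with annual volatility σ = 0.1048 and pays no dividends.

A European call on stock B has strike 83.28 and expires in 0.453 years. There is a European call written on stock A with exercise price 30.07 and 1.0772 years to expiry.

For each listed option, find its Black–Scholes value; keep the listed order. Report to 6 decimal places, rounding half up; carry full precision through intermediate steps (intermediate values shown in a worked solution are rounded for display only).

[stock B call K=83.28]
σ√T = 0.1048·√0.453 = 0.070536
d₁ = (ln(S/K) + (r+σ²/2)T) / (σ√T) = (ln(75.17/83.28) + (0.0728+0.1048²/2)·0.453) / 0.070536 = (-0.102456 + 0.035466) / 0.070536 = -0.949731
d₂ = d₁ − σ√T = -0.949731 − 0.070536 = -1.020267
e^{−rT} = 0.967559
N(d₁) = 0.171125,  N(d₂) = 0.153801
price = S·N(d₁) − K·e^{−rT}·N(d₂) = 12.863429 − 12.393028 = 0.470401
[stock A call K=30.07]
σ√T = 0.4302·√1.0772 = 0.446497
d₁ = (ln(S/K) + (r+σ²/2)T) / (σ√T) = (ln(23.27/30.07) + (0.0728+0.4302²/2)·1.0772) / 0.446497 = (-0.256363 + 0.178100) / 0.446497 = -0.175282
d₂ = d₁ − σ√T = -0.175282 − 0.446497 = -0.621779
e^{−rT} = 0.924576
N(d₁) = 0.430429,  N(d₂) = 0.267043
price = S·N(d₁) − K·e^{−rT}·N(d₂) = 10.016080 − 7.424341 = 2.591739

price(stock B call K=83.28) = 0.470401
price(stock A call K=30.07) = 2.591739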